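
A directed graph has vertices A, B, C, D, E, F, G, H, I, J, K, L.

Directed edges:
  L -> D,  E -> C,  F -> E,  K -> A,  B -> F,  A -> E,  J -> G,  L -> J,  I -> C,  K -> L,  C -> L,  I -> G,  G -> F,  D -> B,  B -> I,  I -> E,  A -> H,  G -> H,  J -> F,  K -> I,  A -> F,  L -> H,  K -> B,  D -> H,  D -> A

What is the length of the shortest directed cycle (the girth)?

5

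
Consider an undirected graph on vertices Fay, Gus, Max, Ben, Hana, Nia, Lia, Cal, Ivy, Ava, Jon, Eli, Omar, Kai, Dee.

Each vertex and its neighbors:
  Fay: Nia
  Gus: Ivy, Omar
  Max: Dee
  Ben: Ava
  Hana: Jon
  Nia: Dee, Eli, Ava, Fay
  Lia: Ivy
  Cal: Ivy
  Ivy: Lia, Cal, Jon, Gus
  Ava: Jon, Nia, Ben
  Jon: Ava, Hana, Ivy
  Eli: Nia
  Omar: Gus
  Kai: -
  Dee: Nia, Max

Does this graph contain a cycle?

No

DFS, tracking each vertex's parent; an edge to a visited non-parent vertex closes a cycle.
Start from Omar:
visit Omar (parent –)
  visit Gus (parent Omar)
    visit Ivy (parent Gus)
      visit Lia (parent Ivy)
        Lia–Ivy: parent, skip
      visit Cal (parent Ivy)
        Cal–Ivy: parent, skip
      visit Jon (parent Ivy)
        visit Ava (parent Jon)
          Ava–Jon: parent, skip
          visit Nia (parent Ava)
            visit Dee (parent Nia)
              Dee–Nia: parent, skip
              visit Max (parent Dee)
                Max–Dee: parent, skip
            visit Eli (parent Nia)
              Eli–Nia: parent, skip
            Nia–Ava: parent, skip
            visit Fay (parent Nia)
              Fay–Nia: parent, skip
          visit Ben (parent Ava)
            Ben–Ava: parent, skip
        visit Hana (parent Jon)
          Hana–Jon: parent, skip
        Jon–Ivy: parent, skip
      Ivy–Gus: parent, skip
    Gus–Omar: parent, skip
visit Kai (parent –)
No non-parent visited neighbor found — the graph is a forest.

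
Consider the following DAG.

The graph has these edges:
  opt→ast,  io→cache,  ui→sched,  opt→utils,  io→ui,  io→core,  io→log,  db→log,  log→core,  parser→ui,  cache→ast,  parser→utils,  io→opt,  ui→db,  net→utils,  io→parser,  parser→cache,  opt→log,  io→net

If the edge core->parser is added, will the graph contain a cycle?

Adding core→parser creates a cycle iff parser can already reach core.
Path from parser: parser → ui → db → log → core.
So parser → … → core → parser is a cycle.

Yes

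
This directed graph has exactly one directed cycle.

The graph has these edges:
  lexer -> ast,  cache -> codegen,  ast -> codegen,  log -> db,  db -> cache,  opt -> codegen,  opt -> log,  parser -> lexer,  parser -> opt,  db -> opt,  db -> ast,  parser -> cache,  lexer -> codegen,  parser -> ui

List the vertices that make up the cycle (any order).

DFS with gray/black marking from opt:
opt gray
  log gray
    db gray
      cache gray
        codegen gray
        codegen black
      cache black
      ast gray
        ast→codegen: codegen black — skip
      ast black
      db→opt: opt is gray → back edge
Back edge closes the cycle opt → log → db → opt; its vertices are {db, log, opt}.

db, log, opt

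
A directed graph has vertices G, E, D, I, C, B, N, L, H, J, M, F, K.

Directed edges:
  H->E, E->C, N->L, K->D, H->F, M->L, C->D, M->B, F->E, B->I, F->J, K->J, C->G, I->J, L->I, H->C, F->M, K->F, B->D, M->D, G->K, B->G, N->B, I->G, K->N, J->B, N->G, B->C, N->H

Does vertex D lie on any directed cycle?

No

D lies on a cycle iff there is a path from D back to itself.
Exploring from D, it never reaches itself; equivalently, its strongly connected component is a singleton.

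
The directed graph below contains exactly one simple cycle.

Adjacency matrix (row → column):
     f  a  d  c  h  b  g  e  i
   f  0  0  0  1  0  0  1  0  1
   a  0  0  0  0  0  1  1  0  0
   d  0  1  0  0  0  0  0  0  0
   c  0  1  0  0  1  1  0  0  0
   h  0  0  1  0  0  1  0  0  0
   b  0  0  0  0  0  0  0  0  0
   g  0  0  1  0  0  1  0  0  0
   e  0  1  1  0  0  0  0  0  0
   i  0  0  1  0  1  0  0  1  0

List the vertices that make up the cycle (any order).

DFS with gray/black marking from d:
d gray
  a gray
    b gray
    b black
    g gray
      g→b: b black — skip
      g→d: d is gray → back edge
Back edge closes the cycle d → a → g → d; its vertices are {a, d, g}.

a, d, g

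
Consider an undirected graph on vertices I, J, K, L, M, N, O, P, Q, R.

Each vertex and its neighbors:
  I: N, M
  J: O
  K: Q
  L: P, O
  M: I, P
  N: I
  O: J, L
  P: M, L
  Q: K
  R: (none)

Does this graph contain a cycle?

No

DFS, tracking each vertex's parent; an edge to a visited non-parent vertex closes a cycle.
Start from L:
visit L (parent –)
  visit P (parent L)
    visit M (parent P)
      visit I (parent M)
        visit N (parent I)
          N–I: parent, skip
        I–M: parent, skip
      M–P: parent, skip
    P–L: parent, skip
  visit O (parent L)
    visit J (parent O)
      J–O: parent, skip
    O–L: parent, skip
visit K (parent –)
  visit Q (parent K)
    Q–K: parent, skip
visit R (parent –)
No non-parent visited neighbor found — the graph is a forest.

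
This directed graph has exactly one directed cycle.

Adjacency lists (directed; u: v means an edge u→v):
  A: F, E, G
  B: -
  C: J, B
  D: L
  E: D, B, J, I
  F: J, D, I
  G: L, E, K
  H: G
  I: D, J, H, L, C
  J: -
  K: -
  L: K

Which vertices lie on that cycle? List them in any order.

E, G, H, I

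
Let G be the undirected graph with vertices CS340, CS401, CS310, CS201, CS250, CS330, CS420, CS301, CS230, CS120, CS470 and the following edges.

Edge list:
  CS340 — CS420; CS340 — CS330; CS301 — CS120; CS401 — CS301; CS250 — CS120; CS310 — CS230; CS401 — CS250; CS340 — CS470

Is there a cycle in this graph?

DFS, tracking each vertex's parent; an edge to a visited non-parent vertex closes a cycle.
Start from CS420:
visit CS420 (parent –)
  visit CS340 (parent CS420)
    CS340–CS420: parent, skip
    visit CS330 (parent CS340)
      CS330–CS340: parent, skip
    visit CS470 (parent CS340)
      CS470–CS340: parent, skip
visit CS401 (parent –)
  visit CS301 (parent CS401)
    CS301–CS401: parent, skip
    visit CS120 (parent CS301)
      visit CS250 (parent CS120)
        CS250–CS401: CS401 visited and ≠ parent → cycle
Cycle: CS401 – CS301 – CS120 – CS250 – CS401.

Yes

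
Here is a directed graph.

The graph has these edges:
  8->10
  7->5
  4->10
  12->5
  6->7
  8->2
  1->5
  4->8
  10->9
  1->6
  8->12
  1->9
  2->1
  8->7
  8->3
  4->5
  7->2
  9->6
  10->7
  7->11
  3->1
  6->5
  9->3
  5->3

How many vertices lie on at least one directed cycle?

7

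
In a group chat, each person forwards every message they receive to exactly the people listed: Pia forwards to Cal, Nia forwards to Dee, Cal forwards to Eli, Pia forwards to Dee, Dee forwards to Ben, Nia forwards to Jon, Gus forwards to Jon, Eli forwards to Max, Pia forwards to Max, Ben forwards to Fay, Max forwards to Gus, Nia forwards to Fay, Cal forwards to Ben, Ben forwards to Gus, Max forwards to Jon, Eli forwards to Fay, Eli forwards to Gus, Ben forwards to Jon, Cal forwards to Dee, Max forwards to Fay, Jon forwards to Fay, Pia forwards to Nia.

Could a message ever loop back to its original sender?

No

DFS with white/gray/black marking, starting from Ben:
Ben gray
  Gus gray
    Jon gray
      Fay gray
      Fay black
    Jon black
  Gus black
  Ben→Jon: Jon black — skip
  Ben→Fay: Fay black — skip
Ben black
Dee gray
  Dee→Ben: Ben black — skip
Dee black
Nia gray
  Nia→Fay: Fay black — skip
  Nia→Jon: Jon black — skip
  Nia→Dee: Dee black — skip
Nia black
Pia gray
  Pia→Dee: Dee black — skip
  Cal gray
    Eli gray
      Eli→Gus: Gus black — skip
      Max gray
        Max→Gus: Gus black — skip
        Max→Jon: Jon black — skip
        Max→Fay: Fay black — skip
      Max black
      Eli→Fay: Fay black — skip
    Eli black
    Cal→Dee: Dee black — skip
    Cal→Ben: Ben black — skip
  Cal black
  Pia→Nia: Nia black — skip
  Pia→Max: Max black — skip
Pia black
Every edge goes to a white or black vertex — no back edge, so the graph is acyclic.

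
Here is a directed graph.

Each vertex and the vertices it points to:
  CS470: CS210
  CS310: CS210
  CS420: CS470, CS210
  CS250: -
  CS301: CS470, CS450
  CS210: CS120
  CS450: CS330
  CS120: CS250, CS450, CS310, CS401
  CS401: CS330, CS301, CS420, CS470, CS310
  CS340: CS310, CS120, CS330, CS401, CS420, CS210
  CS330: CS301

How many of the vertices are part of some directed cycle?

A vertex is on a directed cycle iff it belongs to a strongly connected component of size ≥ 2 (or has a self-loop).
The vertices on cycles are {CS120, CS210, CS301, CS310, CS330, CS401, CS420, CS450, CS470} — 9 in total.

9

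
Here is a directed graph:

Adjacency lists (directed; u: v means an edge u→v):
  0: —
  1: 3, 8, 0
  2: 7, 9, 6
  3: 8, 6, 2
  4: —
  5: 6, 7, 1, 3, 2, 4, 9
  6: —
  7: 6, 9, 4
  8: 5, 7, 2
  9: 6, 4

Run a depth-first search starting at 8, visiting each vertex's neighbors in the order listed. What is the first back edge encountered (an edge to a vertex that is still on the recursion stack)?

3->8

DFS from 8 (visiting each vertex's neighbors in the order listed); mark gray on enter, black on exit:
8 gray
  5 gray
    6 gray
    6 black
    7 gray
      7→6: 6 black — skip
      9 gray
        9→6: 6 black — skip
        4 gray
        4 black
      9 black
      7→4: 4 black — skip
    7 black
    1 gray
      3 gray
        3→8: 8 is gray → back edge
First back edge: 3 → 8.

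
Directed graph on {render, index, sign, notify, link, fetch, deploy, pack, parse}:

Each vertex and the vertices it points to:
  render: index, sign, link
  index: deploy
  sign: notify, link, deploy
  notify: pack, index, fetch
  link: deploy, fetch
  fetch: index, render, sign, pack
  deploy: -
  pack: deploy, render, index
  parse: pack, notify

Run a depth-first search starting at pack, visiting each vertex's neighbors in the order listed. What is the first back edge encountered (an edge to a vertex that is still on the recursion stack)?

DFS from pack (visiting each vertex's neighbors in the order listed); mark gray on enter, black on exit:
pack gray
  deploy gray
  deploy black
  render gray
    index gray
      index→deploy: deploy black — skip
    index black
    sign gray
      notify gray
        notify→pack: pack is gray → back edge
First back edge: notify → pack.

notify→pack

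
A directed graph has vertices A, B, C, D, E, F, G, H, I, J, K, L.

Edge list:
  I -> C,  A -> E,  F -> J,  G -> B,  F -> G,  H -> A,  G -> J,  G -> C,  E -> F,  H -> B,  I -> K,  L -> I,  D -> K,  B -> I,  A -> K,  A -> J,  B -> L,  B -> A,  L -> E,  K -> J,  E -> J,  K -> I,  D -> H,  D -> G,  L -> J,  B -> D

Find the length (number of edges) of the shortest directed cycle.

2

For each vertex v, BFS finds the shortest path from v back to v.
The shortest such closed walk is I → K → I, length 2.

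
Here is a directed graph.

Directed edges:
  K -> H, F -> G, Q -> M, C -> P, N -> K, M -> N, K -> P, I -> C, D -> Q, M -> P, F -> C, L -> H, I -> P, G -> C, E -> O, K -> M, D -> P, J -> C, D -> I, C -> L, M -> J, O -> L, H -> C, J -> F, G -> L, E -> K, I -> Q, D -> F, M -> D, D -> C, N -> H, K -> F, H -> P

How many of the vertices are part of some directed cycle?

9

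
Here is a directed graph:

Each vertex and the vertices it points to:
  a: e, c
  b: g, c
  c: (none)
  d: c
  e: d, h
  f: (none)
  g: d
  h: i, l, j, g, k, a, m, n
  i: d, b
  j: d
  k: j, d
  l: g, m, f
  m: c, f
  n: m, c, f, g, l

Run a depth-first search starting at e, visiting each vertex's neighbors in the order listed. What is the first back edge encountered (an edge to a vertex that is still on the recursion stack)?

a->e

DFS from e (visiting each vertex's neighbors in the order listed); mark gray on enter, black on exit:
e gray
  d gray
    c gray
    c black
  d black
  h gray
    i gray
      i→d: d black — skip
      b gray
        g gray
          g→d: d black — skip
        g black
        b→c: c black — skip
      b black
    i black
    l gray
      l→g: g black — skip
      m gray
        m→c: c black — skip
        f gray
        f black
      m black
      l→f: f black — skip
    l black
    j gray
      j→d: d black — skip
    j black
    h→g: g black — skip
    k gray
      k→j: j black — skip
      k→d: d black — skip
    k black
    a gray
      a→e: e is gray → back edge
First back edge: a → e.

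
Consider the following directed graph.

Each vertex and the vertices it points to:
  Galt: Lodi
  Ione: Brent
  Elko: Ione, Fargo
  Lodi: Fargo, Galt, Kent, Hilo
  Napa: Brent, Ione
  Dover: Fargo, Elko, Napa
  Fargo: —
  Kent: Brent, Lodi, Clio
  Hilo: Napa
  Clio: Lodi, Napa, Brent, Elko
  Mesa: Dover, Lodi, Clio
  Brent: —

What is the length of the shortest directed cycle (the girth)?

For each vertex v, BFS finds the shortest path from v back to v.
The shortest such closed walk is Lodi → Galt → Lodi, length 2.

2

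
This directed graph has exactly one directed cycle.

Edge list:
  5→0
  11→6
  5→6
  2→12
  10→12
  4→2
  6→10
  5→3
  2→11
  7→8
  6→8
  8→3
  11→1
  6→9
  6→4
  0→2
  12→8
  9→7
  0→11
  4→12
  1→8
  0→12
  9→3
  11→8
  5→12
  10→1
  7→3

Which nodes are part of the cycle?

2, 4, 6, 11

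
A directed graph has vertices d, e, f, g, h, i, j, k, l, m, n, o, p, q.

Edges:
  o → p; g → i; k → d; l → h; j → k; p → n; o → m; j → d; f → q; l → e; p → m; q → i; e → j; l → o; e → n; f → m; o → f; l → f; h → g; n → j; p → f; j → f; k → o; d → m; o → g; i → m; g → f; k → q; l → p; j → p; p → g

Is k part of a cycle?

Yes

k is on a cycle iff k can reach itself via ≥1 edge.
k → o → p → n → j → k — yes.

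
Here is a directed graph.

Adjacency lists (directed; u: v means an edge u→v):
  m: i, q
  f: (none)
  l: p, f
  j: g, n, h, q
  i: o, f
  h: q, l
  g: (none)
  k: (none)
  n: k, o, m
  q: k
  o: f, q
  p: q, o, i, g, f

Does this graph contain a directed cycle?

DFS with white/gray/black marking, starting from g:
g gray
g black
m gray
  i gray
    o gray
      f gray
      f black
      q gray
        k gray
        k black
      q black
    o black
    i→f: f black — skip
  i black
  m→q: q black — skip
m black
l gray
  p gray
    p→q: q black — skip
    p→o: o black — skip
    p→i: i black — skip
    p→g: g black — skip
    p→f: f black — skip
  p black
  l→f: f black — skip
l black
j gray
  j→g: g black — skip
  n gray
    n→k: k black — skip
    n→o: o black — skip
    n→m: m black — skip
  n black
  h gray
    h→q: q black — skip
    h→l: l black — skip
  h black
  j→q: q black — skip
j black
Every edge goes to a white or black vertex — no back edge, so the graph is acyclic.

No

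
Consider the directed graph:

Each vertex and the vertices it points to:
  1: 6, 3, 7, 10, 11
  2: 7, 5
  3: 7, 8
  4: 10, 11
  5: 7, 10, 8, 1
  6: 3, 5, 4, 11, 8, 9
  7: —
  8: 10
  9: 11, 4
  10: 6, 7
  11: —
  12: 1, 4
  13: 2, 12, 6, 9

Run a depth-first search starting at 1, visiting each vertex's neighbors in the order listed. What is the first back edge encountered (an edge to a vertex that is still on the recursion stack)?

10→6

DFS from 1 (visiting each vertex's neighbors in the order listed); mark gray on enter, black on exit:
1 gray
  6 gray
    3 gray
      7 gray
      7 black
      8 gray
        10 gray
          10→6: 6 is gray → back edge
First back edge: 10 → 6.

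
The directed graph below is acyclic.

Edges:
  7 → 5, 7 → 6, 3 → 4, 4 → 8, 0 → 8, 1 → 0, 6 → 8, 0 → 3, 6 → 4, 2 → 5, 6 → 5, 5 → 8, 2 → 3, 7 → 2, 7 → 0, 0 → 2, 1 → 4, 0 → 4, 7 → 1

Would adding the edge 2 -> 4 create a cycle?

Adding 2→4 creates a cycle iff 4 can already reach 2.
Explore from 4: no path reaches 2. The graph stays acyclic.

No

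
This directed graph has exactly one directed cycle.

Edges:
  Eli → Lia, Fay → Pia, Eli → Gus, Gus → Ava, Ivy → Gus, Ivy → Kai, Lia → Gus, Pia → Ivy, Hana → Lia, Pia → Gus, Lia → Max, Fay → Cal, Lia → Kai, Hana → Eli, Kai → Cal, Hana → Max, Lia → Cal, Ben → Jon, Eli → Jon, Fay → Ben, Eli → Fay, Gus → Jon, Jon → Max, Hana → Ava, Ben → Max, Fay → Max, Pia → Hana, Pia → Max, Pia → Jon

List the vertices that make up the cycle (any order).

Eli, Fay, Pia, Hana

DFS with gray/black marking from Pia:
Pia gray
  Ivy gray
    Kai gray
      Cal gray
      Cal black
    Kai black
    Gus gray
      Jon gray
        Max gray
        Max black
      Jon black
      Ava gray
      Ava black
    Gus black
  Ivy black
  Hana gray
    Lia gray
      Lia→Cal: Cal black — skip
      Lia→Max: Max black — skip
      Lia→Kai: Kai black — skip
      Lia→Gus: Gus black — skip
    Lia black
    Eli gray
      Eli→Jon: Jon black — skip
      Eli→Gus: Gus black — skip
      Eli→Lia: Lia black — skip
      Fay gray
        Fay→Pia: Pia is gray → back edge
Back edge closes the cycle Pia → Hana → Eli → Fay → Pia; its vertices are {Eli, Fay, Pia, Hana}.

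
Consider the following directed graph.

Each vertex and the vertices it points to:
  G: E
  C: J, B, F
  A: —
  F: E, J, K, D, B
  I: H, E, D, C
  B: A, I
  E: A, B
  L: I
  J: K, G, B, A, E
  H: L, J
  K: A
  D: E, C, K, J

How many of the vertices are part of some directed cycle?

10

A vertex is on a directed cycle iff it belongs to a strongly connected component of size ≥ 2 (or has a self-loop).
The vertices on cycles are {B, C, D, E, F, G, H, I, J, L} — 10 in total.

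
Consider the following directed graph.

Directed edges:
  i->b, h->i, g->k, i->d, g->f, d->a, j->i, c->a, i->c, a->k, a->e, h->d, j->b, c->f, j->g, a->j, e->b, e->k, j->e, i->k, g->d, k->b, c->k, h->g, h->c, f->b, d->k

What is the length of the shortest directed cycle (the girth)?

4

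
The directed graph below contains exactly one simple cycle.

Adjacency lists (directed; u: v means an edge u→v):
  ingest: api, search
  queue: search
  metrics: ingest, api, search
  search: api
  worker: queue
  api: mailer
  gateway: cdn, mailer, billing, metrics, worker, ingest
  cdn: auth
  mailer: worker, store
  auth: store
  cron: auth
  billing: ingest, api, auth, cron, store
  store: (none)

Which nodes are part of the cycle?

api, queue, mailer, search, worker

DFS with gray/black marking from mailer:
mailer gray
  worker gray
    queue gray
      search gray
        api gray
          api→mailer: mailer is gray → back edge
Back edge closes the cycle mailer → worker → queue → search → api → mailer; its vertices are {api, queue, mailer, search, worker}.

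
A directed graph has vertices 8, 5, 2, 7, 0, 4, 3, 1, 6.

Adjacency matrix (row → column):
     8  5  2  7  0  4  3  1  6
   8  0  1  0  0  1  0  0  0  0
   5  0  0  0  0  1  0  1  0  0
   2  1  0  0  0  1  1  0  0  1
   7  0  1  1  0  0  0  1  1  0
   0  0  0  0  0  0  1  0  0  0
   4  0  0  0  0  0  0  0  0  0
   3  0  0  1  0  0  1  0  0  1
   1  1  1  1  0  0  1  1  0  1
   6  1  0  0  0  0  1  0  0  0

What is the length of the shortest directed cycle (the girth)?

For each vertex v, BFS finds the shortest path from v back to v.
The shortest such closed walk is 5 → 3 → 6 → 8 → 5, length 4.

4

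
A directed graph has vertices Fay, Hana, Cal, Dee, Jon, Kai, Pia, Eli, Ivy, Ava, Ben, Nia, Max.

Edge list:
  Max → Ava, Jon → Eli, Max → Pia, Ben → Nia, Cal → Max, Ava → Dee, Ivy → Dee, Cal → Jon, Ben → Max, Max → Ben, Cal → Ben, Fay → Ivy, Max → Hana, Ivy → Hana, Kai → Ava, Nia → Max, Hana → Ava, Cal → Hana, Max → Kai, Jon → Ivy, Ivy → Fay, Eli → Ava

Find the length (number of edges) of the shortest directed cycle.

2

For each vertex v, BFS finds the shortest path from v back to v.
The shortest such closed walk is Max → Ben → Max, length 2.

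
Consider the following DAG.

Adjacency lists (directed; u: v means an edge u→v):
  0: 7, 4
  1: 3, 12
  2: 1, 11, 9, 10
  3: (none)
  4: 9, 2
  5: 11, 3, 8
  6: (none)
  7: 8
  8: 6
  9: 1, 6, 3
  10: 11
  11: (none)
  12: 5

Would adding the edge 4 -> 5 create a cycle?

Adding 4→5 creates a cycle iff 5 can already reach 4.
Explore from 5: no path reaches 4. The graph stays acyclic.

No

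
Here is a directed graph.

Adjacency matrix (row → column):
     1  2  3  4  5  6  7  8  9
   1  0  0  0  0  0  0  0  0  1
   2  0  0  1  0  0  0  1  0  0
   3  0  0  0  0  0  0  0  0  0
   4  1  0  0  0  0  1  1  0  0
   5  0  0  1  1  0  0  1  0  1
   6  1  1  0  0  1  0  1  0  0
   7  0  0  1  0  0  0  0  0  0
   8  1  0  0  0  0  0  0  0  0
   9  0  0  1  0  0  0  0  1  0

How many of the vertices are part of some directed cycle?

6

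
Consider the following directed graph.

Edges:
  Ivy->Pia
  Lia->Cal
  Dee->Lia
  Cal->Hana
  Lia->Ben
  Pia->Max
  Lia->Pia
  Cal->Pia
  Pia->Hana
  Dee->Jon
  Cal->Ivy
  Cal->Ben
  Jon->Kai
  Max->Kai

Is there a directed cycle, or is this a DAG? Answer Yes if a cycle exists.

No

DFS with white/gray/black marking, starting from Jon:
Jon gray
  Kai gray
  Kai black
Jon black
Max gray
  Max→Kai: Kai black — skip
Max black
Dee gray
  Dee→Jon: Jon black — skip
  Lia gray
    Pia gray
      Hana gray
      Hana black
      Pia→Max: Max black — skip
    Pia black
    Ben gray
    Ben black
    Cal gray
      Cal→Pia: Pia black — skip
      Cal→Hana: Hana black — skip
      Cal→Ben: Ben black — skip
      Ivy gray
        Ivy→Pia: Pia black — skip
      Ivy black
    Cal black
  Lia black
Dee black
Every edge goes to a white or black vertex — no back edge, so the graph is acyclic.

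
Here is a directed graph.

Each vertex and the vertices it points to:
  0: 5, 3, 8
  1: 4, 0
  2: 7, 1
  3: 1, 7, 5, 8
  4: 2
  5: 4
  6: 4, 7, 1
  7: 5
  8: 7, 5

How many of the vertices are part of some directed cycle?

A vertex is on a directed cycle iff it belongs to a strongly connected component of size ≥ 2 (or has a self-loop).
The vertices on cycles are {0, 1, 2, 3, 4, 5, 7, 8} — 8 in total.

8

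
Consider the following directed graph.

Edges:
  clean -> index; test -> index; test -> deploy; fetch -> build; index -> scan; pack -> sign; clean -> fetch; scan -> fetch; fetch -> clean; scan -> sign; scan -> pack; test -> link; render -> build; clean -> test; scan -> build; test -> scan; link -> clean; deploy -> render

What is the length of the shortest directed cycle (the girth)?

2

For each vertex v, BFS finds the shortest path from v back to v.
The shortest such closed walk is fetch → clean → fetch, length 2.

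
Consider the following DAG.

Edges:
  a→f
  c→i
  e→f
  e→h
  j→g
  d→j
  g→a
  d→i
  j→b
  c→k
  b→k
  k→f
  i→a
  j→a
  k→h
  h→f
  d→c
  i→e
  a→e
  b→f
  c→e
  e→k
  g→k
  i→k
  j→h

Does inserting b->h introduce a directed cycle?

No

Adding b→h creates a cycle iff h can already reach b.
Explore from h: no path reaches b. The graph stays acyclic.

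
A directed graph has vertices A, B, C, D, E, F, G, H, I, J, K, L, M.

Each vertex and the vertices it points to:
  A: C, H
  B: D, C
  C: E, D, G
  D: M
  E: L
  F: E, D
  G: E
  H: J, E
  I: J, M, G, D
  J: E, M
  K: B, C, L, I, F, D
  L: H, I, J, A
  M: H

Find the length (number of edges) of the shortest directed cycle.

For each vertex v, BFS finds the shortest path from v back to v.
The shortest such closed walk is L → H → E → L, length 3.

3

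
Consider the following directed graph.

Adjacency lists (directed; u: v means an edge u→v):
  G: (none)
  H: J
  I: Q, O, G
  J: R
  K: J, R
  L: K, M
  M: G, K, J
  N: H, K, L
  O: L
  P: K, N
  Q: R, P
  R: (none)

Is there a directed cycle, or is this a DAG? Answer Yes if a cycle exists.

No

DFS with white/gray/black marking, starting from G:
G gray
G black
H gray
  J gray
    R gray
    R black
  J black
H black
I gray
  Q gray
    Q→R: R black — skip
    P gray
      K gray
        K→J: J black — skip
        K→R: R black — skip
      K black
      N gray
        N→H: H black — skip
        N→K: K black — skip
        L gray
          L→K: K black — skip
          M gray
            M→G: G black — skip
            M→K: K black — skip
            M→J: J black — skip
          M black
        L black
      N black
    P black
  Q black
  O gray
    O→L: L black — skip
  O black
  I→G: G black — skip
I black
Every edge goes to a white or black vertex — no back edge, so the graph is acyclic.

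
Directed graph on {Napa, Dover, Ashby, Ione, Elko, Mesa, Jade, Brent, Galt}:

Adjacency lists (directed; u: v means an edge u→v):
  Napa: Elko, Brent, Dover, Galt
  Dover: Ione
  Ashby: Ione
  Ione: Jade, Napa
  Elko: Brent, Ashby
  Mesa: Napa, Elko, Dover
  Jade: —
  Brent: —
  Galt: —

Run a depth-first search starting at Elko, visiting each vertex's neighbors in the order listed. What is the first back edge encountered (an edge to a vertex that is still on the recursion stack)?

Napa→Elko

DFS from Elko (visiting each vertex's neighbors in the order listed); mark gray on enter, black on exit:
Elko gray
  Brent gray
  Brent black
  Ashby gray
    Ione gray
      Jade gray
      Jade black
      Napa gray
        Napa→Elko: Elko is gray → back edge
First back edge: Napa → Elko.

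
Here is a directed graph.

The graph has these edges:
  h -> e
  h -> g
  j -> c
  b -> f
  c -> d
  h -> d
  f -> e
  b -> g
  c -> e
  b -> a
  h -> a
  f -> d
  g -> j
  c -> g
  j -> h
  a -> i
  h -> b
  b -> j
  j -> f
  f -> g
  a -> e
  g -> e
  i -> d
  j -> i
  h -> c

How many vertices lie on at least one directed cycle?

6

A vertex is on a directed cycle iff it belongs to a strongly connected component of size ≥ 2 (or has a self-loop).
The vertices on cycles are {b, c, f, g, h, j} — 6 in total.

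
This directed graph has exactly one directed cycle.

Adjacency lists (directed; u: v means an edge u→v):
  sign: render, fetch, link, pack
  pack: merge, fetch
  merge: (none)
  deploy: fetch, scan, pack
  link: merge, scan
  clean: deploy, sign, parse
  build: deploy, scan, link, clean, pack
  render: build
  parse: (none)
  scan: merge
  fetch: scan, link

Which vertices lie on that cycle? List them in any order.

DFS with gray/black marking from build:
build gray
  deploy gray
    fetch gray
      scan gray
        merge gray
        merge black
      scan black
      link gray
        link→merge: merge black — skip
        link→scan: scan black — skip
      link black
    fetch black
    deploy→scan: scan black — skip
    pack gray
      pack→merge: merge black — skip
      pack→fetch: fetch black — skip
    pack black
  deploy black
  build→scan: scan black — skip
  build→link: link black — skip
  clean gray
    clean→deploy: deploy black — skip
    sign gray
      render gray
        render→build: build is gray → back edge
Back edge closes the cycle build → clean → sign → render → build; its vertices are {sign, build, clean, render}.

sign, build, clean, render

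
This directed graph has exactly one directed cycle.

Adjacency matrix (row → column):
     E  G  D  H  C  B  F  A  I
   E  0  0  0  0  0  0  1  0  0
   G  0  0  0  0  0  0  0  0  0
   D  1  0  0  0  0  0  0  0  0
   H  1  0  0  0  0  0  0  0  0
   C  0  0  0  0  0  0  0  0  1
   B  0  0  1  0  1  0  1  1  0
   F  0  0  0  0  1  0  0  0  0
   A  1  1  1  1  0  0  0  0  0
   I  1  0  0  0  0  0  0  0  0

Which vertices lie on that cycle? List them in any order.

C, E, F, I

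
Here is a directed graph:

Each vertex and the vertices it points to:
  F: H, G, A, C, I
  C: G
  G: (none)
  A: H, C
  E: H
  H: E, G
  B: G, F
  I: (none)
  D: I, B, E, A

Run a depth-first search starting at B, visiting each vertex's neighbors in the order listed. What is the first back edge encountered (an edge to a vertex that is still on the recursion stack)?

E→H

DFS from B (visiting each vertex's neighbors in the order listed); mark gray on enter, black on exit:
B gray
  G gray
  G black
  F gray
    H gray
      E gray
        E→H: H is gray → back edge
First back edge: E → H.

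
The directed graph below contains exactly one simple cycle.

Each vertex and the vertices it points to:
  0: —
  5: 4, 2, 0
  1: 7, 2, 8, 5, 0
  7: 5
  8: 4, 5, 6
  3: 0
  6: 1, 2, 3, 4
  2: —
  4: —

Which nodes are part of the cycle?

1, 6, 8

DFS with gray/black marking from 8:
8 gray
  4 gray
  4 black
  5 gray
    5→4: 4 black — skip
    2 gray
    2 black
    0 gray
    0 black
  5 black
  6 gray
    1 gray
      7 gray
        7→5: 5 black — skip
      7 black
      1→2: 2 black — skip
      1→8: 8 is gray → back edge
Back edge closes the cycle 8 → 6 → 1 → 8; its vertices are {1, 6, 8}.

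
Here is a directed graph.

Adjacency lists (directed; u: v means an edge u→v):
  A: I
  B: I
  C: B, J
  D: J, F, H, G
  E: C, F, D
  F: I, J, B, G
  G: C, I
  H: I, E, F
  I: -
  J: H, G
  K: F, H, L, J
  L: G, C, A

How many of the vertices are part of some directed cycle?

7

A vertex is on a directed cycle iff it belongs to a strongly connected component of size ≥ 2 (or has a self-loop).
The vertices on cycles are {C, D, E, F, G, H, J} — 7 in total.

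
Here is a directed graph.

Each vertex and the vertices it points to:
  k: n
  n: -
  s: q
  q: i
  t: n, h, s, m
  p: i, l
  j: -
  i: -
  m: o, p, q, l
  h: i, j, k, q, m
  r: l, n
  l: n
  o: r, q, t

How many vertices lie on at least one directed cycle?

4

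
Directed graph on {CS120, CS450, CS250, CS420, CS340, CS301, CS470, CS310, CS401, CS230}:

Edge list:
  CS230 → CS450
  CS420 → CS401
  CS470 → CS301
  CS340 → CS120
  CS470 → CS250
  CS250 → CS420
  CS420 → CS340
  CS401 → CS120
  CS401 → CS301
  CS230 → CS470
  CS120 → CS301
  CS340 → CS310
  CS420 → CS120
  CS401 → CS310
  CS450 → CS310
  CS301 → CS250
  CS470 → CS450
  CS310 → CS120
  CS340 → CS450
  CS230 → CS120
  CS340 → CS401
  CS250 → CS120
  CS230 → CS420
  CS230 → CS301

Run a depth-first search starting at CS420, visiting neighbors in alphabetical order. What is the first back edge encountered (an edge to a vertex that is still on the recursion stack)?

DFS from CS420 (visiting neighbors in alphabetical order); mark gray on enter, black on exit:
CS420 gray
  CS120 gray
    CS301 gray
      CS250 gray
        CS250→CS120: CS120 is gray → back edge
First back edge: CS250 → CS120.

CS250->CS120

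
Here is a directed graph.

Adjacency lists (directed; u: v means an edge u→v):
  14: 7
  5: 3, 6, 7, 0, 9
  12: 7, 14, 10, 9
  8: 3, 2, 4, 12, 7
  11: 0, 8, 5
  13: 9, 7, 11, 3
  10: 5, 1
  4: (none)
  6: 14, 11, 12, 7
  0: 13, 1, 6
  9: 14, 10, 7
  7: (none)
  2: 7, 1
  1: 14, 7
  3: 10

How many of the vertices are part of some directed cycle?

A vertex is on a directed cycle iff it belongs to a strongly connected component of size ≥ 2 (or has a self-loop).
The vertices on cycles are {0, 3, 5, 6, 8, 9, 10, 11, 12, 13} — 10 in total.

10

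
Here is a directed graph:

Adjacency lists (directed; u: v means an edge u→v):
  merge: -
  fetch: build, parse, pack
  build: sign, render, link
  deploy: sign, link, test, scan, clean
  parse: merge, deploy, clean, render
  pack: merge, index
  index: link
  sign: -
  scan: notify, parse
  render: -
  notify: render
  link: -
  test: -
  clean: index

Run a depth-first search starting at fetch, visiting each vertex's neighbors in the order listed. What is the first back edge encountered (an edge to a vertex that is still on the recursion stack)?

scan->parse

DFS from fetch (visiting each vertex's neighbors in the order listed); mark gray on enter, black on exit:
fetch gray
  build gray
    sign gray
    sign black
    render gray
    render black
    link gray
    link black
  build black
  parse gray
    merge gray
    merge black
    deploy gray
      deploy→sign: sign black — skip
      deploy→link: link black — skip
      test gray
      test black
      scan gray
        notify gray
          notify→render: render black — skip
        notify black
        scan→parse: parse is gray → back edge
First back edge: scan → parse.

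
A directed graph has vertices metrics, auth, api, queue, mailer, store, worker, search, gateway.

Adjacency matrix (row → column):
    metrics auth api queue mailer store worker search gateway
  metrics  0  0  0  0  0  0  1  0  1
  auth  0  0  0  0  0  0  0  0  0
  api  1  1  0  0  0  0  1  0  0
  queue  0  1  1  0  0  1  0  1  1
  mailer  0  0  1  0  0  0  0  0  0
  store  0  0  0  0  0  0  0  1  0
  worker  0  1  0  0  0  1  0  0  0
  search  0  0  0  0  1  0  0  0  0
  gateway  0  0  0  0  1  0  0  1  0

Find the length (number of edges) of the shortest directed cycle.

4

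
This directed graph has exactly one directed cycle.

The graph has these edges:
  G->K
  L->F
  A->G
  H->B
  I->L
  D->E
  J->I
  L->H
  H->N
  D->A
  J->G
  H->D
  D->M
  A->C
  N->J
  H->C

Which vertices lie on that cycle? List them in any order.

H, I, J, L, N

DFS with gray/black marking from H:
H gray
  B gray
  B black
  N gray
    J gray
      G gray
        K gray
        K black
      G black
      I gray
        L gray
          L→H: H is gray → back edge
Back edge closes the cycle H → N → J → I → L → H; its vertices are {H, I, J, L, N}.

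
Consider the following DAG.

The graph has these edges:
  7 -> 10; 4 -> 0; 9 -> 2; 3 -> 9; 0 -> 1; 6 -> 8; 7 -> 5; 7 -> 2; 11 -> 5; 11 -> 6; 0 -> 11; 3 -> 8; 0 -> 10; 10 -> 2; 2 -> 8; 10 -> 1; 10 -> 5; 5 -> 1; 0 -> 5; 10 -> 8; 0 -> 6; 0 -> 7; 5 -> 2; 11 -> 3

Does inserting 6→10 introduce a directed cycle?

No

Adding 6→10 creates a cycle iff 10 can already reach 6.
Explore from 10: no path reaches 6. The graph stays acyclic.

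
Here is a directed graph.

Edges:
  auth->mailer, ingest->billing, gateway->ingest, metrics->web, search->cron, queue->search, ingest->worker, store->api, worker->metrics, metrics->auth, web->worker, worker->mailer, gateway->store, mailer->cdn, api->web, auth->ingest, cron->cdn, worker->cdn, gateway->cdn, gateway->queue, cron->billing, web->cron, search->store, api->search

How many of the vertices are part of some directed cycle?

8

A vertex is on a directed cycle iff it belongs to a strongly connected component of size ≥ 2 (or has a self-loop).
The vertices on cycles are {api, web, auth, store, ingest, search, worker, metrics} — 8 in total.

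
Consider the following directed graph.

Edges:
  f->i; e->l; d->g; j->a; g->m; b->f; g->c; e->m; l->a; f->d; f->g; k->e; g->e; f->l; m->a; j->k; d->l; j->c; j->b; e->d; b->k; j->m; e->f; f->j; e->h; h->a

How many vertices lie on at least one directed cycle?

7

A vertex is on a directed cycle iff it belongs to a strongly connected component of size ≥ 2 (or has a self-loop).
The vertices on cycles are {b, d, e, f, g, j, k} — 7 in total.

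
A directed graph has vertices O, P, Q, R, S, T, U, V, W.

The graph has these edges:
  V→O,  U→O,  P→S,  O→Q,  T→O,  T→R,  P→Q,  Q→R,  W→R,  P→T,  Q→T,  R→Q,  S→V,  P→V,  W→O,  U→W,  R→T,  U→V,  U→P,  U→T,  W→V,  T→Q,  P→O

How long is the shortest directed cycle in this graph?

For each vertex v, BFS finds the shortest path from v back to v.
The shortest such closed walk is T → R → T, length 2.

2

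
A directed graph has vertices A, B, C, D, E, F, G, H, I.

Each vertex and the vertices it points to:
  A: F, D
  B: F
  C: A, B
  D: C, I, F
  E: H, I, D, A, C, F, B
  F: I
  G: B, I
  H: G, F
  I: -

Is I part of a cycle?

No

I lies on a cycle iff there is a path from I back to itself.
Exploring from I, it never reaches itself; equivalently, its strongly connected component is a singleton.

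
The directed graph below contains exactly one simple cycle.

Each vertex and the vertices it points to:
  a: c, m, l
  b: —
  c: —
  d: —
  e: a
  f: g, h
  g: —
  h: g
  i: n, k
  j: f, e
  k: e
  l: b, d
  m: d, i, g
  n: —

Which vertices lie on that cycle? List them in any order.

DFS with gray/black marking from e:
e gray
  a gray
    c gray
    c black
    m gray
      d gray
      d black
      i gray
        n gray
        n black
        k gray
          k→e: e is gray → back edge
Back edge closes the cycle e → a → m → i → k → e; its vertices are {a, e, i, k, m}.

a, e, i, k, m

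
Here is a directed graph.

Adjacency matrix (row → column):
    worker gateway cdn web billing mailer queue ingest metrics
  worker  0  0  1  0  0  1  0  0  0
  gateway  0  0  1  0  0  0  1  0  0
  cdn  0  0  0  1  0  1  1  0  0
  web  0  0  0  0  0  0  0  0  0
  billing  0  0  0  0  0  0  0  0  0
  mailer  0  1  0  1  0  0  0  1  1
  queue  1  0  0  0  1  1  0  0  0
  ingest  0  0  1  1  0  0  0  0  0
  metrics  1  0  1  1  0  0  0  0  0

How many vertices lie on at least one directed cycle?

A vertex is on a directed cycle iff it belongs to a strongly connected component of size ≥ 2 (or has a self-loop).
The vertices on cycles are {cdn, queue, ingest, mailer, worker, gateway, metrics} — 7 in total.

7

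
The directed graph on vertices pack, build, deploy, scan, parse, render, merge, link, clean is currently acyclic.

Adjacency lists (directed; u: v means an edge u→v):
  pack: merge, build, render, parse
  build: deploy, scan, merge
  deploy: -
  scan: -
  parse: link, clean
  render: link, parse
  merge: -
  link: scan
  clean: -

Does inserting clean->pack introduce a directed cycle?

Adding clean→pack creates a cycle iff pack can already reach clean.
Path from pack: pack → parse → clean.
So pack → … → clean → pack is a cycle.

Yes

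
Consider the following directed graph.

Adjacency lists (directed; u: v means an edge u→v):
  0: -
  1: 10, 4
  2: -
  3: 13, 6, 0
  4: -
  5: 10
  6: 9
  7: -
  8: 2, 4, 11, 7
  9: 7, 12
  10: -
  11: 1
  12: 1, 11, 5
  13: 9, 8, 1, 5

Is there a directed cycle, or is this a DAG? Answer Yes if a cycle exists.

DFS with white/gray/black marking, starting from 8:
8 gray
  2 gray
  2 black
  4 gray
  4 black
  11 gray
    1 gray
      10 gray
      10 black
      1→4: 4 black — skip
    1 black
  11 black
  7 gray
  7 black
8 black
0 gray
0 black
3 gray
  13 gray
    9 gray
      9→7: 7 black — skip
      12 gray
        12→1: 1 black — skip
        12→11: 11 black — skip
        5 gray
          5→10: 10 black — skip
        5 black
      12 black
    9 black
    13→8: 8 black — skip
    13→1: 1 black — skip
    13→5: 5 black — skip
  13 black
  6 gray
    6→9: 9 black — skip
  6 black
  3→0: 0 black — skip
3 black
Every edge goes to a white or black vertex — no back edge, so the graph is acyclic.

No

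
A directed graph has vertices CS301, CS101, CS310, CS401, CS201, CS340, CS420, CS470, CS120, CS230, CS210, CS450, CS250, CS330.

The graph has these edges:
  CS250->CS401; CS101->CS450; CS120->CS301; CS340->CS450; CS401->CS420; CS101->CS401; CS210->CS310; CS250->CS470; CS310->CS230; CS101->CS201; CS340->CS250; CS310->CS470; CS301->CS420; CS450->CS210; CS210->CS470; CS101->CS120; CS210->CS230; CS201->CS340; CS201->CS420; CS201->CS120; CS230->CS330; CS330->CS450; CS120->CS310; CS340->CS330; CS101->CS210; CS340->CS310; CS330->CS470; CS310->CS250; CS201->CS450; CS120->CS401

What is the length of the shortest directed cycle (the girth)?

For each vertex v, BFS finds the shortest path from v back to v.
The shortest such closed walk is CS230 → CS330 → CS450 → CS210 → CS230, length 4.

4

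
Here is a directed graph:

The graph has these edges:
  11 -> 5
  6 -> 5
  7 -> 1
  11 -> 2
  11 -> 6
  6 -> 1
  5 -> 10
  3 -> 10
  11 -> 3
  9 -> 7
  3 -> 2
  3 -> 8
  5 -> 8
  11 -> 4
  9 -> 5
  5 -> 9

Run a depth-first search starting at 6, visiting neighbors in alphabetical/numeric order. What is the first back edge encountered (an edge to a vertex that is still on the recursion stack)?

DFS from 6 (visiting neighbors in alphabetical/numeric order); mark gray on enter, black on exit:
6 gray
  1 gray
  1 black
  5 gray
    8 gray
    8 black
    9 gray
      9→5: 5 is gray → back edge
First back edge: 9 → 5.

9->5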